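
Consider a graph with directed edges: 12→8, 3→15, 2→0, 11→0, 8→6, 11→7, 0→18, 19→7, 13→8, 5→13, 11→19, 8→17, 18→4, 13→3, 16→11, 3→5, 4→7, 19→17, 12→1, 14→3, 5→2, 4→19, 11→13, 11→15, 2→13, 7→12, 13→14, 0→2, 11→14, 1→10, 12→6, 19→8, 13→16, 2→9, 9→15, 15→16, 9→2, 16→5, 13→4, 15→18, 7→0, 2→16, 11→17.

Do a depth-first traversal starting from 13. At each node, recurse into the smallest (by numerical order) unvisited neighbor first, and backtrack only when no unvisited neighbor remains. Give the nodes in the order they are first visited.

Visit 13
13 → 3
3 → 5
5 → 2
2 → 0
0 → 18
18 → 4
4 → 7
7 → 12
12 → 1
1 → 10
12 → 6
12 → 8
8 → 17
4 → 19
2 → 9
9 → 15
15 → 16
16 → 11
11 → 14

13, 3, 5, 2, 0, 18, 4, 7, 12, 1, 10, 6, 8, 17, 19, 9, 15, 16, 11, 14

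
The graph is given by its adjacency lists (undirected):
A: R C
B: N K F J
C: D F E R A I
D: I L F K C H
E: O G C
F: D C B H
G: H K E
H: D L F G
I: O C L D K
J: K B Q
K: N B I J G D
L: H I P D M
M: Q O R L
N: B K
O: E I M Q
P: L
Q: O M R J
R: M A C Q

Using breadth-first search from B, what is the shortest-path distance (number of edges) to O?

Level 0: B
Level 1: F, J, K, N
Level 2: C, D, G, H, I, Q
Level 3: A, E, L, M, O, R
Level 4: P
O first appears at level 3.

3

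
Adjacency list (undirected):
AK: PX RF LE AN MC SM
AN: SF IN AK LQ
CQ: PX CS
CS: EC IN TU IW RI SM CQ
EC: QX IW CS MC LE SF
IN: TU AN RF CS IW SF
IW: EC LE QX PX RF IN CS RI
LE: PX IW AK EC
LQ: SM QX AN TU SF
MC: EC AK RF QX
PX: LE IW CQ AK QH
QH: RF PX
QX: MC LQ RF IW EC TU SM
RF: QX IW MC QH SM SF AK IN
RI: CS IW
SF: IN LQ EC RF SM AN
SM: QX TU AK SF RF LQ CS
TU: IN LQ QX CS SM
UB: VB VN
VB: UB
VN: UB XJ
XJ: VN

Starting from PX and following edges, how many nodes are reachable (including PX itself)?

18

BFS from PX visits: PX, QH, LE, IW, CQ, AK, RF, EC, RI, QX, IN, CS, SM, MC, AN, SF, TU, LQ
Reachable nodes: 18 of 22 total.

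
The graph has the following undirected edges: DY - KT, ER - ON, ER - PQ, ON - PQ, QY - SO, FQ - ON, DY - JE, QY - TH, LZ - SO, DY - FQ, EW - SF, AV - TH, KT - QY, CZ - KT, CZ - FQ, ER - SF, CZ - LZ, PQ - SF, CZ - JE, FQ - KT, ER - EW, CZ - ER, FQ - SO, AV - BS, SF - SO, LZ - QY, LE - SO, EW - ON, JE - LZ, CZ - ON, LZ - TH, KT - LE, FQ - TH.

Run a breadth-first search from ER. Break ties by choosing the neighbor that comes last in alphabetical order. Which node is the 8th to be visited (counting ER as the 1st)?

Visit ER; enqueue SF, PQ, ON, EW, CZ → queue [SF, PQ, ON, EW, CZ]
Visit SF; enqueue SO → queue [PQ, ON, EW, CZ, SO]
Visit PQ → queue [ON, EW, CZ, SO]
Visit ON; enqueue FQ → queue [EW, CZ, SO, FQ]
Visit EW → queue [CZ, SO, FQ]
Visit CZ; enqueue LZ, KT, JE → queue [SO, FQ, LZ, KT, JE]
Visit SO; enqueue QY, LE → queue [FQ, LZ, KT, JE, QY, LE]
Visit FQ; enqueue TH, DY → queue [LZ, KT, JE, QY, LE, TH, DY]
Visit LZ → queue [KT, JE, QY, LE, TH, DY]
Visit KT → queue [JE, QY, LE, TH, DY]
Visit JE → queue [QY, LE, TH, DY]
Visit QY → queue [LE, TH, DY]
Visit LE → queue [TH, DY]
Visit TH; enqueue AV → queue [DY, AV]
Visit DY → queue [AV]
Visit AV; enqueue BS → queue [BS]
Visit BS → queue []

Visit order: ER, SF, PQ, ON, EW, CZ, SO, FQ, LZ, KT, JE, QY, LE, TH, DY, AV, BS

FQ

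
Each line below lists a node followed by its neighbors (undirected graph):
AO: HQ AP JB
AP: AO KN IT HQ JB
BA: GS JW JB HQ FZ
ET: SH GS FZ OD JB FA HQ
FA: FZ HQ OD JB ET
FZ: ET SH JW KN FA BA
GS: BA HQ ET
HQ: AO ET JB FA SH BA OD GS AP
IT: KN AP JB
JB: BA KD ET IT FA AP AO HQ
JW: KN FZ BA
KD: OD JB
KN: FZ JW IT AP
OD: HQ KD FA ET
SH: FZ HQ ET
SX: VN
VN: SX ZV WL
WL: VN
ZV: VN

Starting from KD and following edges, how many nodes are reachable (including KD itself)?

15

BFS from KD visits: KD, JB, OD, AO, AP, BA, ET, FA, HQ, IT, KN, FZ, GS, JW, SH
Reachable nodes: 15 of 19 total.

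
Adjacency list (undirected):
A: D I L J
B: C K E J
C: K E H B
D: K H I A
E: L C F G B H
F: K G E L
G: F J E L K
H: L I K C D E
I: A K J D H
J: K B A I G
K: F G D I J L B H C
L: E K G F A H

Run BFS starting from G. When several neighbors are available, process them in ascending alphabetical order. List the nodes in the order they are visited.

Visit G; enqueue E, F, J, K, L → queue [E, F, J, K, L]
Visit E; enqueue B, C, H → queue [F, J, K, L, B, C, H]
Visit F → queue [J, K, L, B, C, H]
Visit J; enqueue A, I → queue [K, L, B, C, H, A, I]
Visit K; enqueue D → queue [L, B, C, H, A, I, D]
Visit L → queue [B, C, H, A, I, D]
Visit B → queue [C, H, A, I, D]
Visit C → queue [H, A, I, D]
Visit H → queue [A, I, D]
Visit A → queue [I, D]
Visit I → queue [D]
Visit D → queue []

G, E, F, J, K, L, B, C, H, A, I, D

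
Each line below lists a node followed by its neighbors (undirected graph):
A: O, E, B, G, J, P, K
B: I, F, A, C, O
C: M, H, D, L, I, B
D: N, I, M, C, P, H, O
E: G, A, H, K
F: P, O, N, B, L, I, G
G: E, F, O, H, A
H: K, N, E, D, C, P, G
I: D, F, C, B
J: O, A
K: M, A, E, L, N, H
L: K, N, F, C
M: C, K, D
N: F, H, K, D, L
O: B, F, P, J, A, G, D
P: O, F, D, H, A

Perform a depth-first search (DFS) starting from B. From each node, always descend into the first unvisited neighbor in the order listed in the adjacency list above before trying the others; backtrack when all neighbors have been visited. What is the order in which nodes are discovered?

B I D N F P O J A E G H K M C L

Visit B
B → I
I → D
D → N
N → F
F → P
P → O
O → J
J → A
A → E
E → G
G → H
H → K
K → M
M → C
C → L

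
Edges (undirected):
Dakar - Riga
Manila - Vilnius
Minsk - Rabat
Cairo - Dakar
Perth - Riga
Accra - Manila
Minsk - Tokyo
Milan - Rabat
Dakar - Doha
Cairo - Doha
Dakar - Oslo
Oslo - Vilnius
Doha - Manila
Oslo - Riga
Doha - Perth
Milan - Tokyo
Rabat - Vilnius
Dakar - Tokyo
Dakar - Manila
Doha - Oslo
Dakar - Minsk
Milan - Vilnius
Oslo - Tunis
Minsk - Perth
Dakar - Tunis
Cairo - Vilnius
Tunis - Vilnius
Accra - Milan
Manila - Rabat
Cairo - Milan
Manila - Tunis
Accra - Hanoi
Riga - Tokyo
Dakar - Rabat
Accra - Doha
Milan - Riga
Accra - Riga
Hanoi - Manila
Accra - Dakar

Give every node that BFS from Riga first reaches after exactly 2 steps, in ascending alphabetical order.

Cairo, Doha, Hanoi, Manila, Minsk, Rabat, Tunis, Vilnius

Level 0: Riga
Level 1: Accra, Dakar, Milan, Oslo, Perth, Tokyo
Level 2: Cairo, Doha, Hanoi, Manila, Minsk, Rabat, Tunis, Vilnius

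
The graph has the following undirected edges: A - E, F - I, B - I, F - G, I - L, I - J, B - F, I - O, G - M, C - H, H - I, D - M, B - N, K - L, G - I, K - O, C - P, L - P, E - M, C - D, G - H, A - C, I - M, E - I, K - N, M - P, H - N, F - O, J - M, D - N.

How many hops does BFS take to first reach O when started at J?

Level 0: J
Level 1: I, M
Level 2: B, D, E, F, G, H, L, O, P
Level 3: A, C, K, N
O first appears at level 2.

2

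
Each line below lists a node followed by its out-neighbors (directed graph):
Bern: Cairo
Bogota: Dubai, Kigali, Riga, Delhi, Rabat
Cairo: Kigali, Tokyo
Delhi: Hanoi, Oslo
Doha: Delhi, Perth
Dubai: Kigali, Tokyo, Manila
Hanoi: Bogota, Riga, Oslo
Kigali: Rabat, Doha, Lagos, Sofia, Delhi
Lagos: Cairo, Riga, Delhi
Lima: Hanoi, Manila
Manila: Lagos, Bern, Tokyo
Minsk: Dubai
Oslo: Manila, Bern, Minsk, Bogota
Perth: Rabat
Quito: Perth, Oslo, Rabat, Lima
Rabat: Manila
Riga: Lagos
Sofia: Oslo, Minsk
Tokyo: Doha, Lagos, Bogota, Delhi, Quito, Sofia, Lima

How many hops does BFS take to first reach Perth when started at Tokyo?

Level 0: Tokyo
Level 1: Bogota, Delhi, Doha, Lagos, Lima, Quito, Sofia
Level 2: Cairo, Dubai, Hanoi, Kigali, Manila, Minsk, Oslo, Perth, Rabat, Riga
Level 3: Bern
Perth first appears at level 2.

2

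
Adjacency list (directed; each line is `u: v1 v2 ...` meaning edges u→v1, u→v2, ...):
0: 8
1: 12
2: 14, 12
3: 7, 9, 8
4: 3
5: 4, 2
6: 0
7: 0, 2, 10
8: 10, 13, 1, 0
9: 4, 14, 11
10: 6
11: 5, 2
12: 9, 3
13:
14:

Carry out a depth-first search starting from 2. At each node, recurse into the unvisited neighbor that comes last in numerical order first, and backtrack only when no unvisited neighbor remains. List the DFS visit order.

2 → 14 → 12 → 9 → 11 → 5 → 4 → 3 → 8 → 13 → 10 → 6 → 0 → 1 → 7

Visit 2
2 → 14
2 → 12
12 → 9
9 → 11
11 → 5
5 → 4
4 → 3
3 → 8
8 → 13
8 → 10
10 → 6
6 → 0
8 → 1
3 → 7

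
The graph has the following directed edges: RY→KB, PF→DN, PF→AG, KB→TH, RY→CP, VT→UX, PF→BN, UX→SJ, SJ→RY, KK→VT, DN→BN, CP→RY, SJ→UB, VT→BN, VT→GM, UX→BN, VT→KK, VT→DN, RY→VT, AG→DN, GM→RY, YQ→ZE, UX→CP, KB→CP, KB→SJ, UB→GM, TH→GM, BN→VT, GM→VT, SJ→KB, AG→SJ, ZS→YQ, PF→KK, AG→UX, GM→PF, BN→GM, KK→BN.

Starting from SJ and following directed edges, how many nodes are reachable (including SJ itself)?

BFS from SJ visits: SJ, KB, RY, UB, CP, TH, VT, GM, BN, DN, KK, UX, PF, AG
Reachable nodes: 14 of 17 total.

14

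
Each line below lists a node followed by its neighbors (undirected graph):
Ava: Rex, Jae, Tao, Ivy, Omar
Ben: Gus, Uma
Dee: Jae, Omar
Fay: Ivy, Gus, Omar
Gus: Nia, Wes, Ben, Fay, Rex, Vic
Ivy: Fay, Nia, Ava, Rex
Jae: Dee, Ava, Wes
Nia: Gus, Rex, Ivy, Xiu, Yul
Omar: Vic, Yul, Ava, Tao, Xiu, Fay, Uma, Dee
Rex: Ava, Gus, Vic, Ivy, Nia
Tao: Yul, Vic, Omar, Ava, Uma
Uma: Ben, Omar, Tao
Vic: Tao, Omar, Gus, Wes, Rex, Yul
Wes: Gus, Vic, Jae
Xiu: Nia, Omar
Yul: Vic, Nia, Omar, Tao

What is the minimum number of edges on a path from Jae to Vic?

2

Level 0: Jae
Level 1: Ava, Dee, Wes
Level 2: Gus, Ivy, Omar, Rex, Tao, Vic
Level 3: Ben, Fay, Nia, Uma, Xiu, Yul
Vic first appears at level 2.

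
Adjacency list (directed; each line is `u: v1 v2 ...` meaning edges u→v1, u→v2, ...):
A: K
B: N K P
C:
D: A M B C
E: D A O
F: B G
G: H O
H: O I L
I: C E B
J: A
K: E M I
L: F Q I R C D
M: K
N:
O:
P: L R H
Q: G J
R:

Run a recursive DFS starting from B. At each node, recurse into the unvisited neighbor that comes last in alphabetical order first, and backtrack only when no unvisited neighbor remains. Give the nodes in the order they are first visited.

B, P, R, L, Q, J, A, K, M, I, E, O, D, C, G, H, F, N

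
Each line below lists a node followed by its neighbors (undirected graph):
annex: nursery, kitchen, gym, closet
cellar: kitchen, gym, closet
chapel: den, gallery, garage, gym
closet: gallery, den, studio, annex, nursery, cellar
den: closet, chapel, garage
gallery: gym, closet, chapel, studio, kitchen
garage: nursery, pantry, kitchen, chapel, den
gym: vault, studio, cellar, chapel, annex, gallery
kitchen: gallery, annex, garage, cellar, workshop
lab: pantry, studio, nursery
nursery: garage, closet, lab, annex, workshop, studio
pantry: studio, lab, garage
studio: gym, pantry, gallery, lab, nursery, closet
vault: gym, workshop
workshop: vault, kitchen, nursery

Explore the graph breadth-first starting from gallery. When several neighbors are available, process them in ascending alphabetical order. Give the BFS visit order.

Visit gallery; enqueue chapel, closet, gym, kitchen, studio → queue [chapel, closet, gym, kitchen, studio]
Visit chapel; enqueue den, garage → queue [closet, gym, kitchen, studio, den, garage]
Visit closet; enqueue annex, cellar, nursery → queue [gym, kitchen, studio, den, garage, annex, cellar, nursery]
Visit gym; enqueue vault → queue [kitchen, studio, den, garage, annex, cellar, nursery, vault]
Visit kitchen; enqueue workshop → queue [studio, den, garage, annex, cellar, nursery, vault, workshop]
Visit studio; enqueue lab, pantry → queue [den, garage, annex, cellar, nursery, vault, workshop, lab, pantry]
Visit den → queue [garage, annex, cellar, nursery, vault, workshop, lab, pantry]
Visit garage → queue [annex, cellar, nursery, vault, workshop, lab, pantry]
Visit annex → queue [cellar, nursery, vault, workshop, lab, pantry]
Visit cellar → queue [nursery, vault, workshop, lab, pantry]
Visit nursery → queue [vault, workshop, lab, pantry]
Visit vault → queue [workshop, lab, pantry]
Visit workshop → queue [lab, pantry]
Visit lab → queue [pantry]
Visit pantry → queue []

gallery, chapel, closet, gym, kitchen, studio, den, garage, annex, cellar, nursery, vault, workshop, lab, pantry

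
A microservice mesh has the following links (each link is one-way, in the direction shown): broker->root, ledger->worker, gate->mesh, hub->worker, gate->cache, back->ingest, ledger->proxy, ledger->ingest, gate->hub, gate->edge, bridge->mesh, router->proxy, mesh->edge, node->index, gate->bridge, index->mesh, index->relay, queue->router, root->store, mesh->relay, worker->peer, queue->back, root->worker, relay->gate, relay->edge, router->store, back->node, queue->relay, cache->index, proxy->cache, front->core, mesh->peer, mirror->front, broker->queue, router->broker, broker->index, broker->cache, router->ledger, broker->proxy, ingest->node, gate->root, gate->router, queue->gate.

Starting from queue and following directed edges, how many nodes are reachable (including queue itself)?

20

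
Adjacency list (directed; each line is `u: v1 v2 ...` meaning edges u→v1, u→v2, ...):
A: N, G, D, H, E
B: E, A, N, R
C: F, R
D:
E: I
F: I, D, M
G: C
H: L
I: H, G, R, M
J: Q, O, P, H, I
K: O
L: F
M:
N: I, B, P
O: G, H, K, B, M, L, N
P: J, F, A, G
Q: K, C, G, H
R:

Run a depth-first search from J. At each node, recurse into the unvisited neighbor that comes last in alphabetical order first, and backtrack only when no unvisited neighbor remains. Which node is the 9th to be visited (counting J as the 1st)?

R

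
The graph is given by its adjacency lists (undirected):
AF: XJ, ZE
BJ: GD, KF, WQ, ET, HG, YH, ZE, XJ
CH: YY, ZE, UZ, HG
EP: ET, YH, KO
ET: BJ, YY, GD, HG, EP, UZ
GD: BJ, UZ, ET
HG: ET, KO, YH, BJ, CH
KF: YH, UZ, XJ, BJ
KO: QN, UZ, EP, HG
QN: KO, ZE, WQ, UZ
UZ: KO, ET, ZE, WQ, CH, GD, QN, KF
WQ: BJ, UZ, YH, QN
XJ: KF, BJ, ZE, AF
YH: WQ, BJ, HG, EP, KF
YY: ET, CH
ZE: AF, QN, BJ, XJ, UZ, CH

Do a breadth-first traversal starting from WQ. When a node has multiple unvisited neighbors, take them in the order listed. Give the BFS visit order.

Visit WQ; enqueue BJ, UZ, YH, QN → queue [BJ, UZ, YH, QN]
Visit BJ; enqueue GD, KF, ET, HG, ZE, XJ → queue [UZ, YH, QN, GD, KF, ET, HG, ZE, XJ]
Visit UZ; enqueue KO, CH → queue [YH, QN, GD, KF, ET, HG, ZE, XJ, KO, CH]
Visit YH; enqueue EP → queue [QN, GD, KF, ET, HG, ZE, XJ, KO, CH, EP]
Visit QN → queue [GD, KF, ET, HG, ZE, XJ, KO, CH, EP]
Visit GD → queue [KF, ET, HG, ZE, XJ, KO, CH, EP]
Visit KF → queue [ET, HG, ZE, XJ, KO, CH, EP]
Visit ET; enqueue YY → queue [HG, ZE, XJ, KO, CH, EP, YY]
Visit HG → queue [ZE, XJ, KO, CH, EP, YY]
Visit ZE; enqueue AF → queue [XJ, KO, CH, EP, YY, AF]
Visit XJ → queue [KO, CH, EP, YY, AF]
Visit KO → queue [CH, EP, YY, AF]
Visit CH → queue [EP, YY, AF]
Visit EP → queue [YY, AF]
Visit YY → queue [AF]
Visit AF → queue []

WQ -> BJ -> UZ -> YH -> QN -> GD -> KF -> ET -> HG -> ZE -> XJ -> KO -> CH -> EP -> YY -> AF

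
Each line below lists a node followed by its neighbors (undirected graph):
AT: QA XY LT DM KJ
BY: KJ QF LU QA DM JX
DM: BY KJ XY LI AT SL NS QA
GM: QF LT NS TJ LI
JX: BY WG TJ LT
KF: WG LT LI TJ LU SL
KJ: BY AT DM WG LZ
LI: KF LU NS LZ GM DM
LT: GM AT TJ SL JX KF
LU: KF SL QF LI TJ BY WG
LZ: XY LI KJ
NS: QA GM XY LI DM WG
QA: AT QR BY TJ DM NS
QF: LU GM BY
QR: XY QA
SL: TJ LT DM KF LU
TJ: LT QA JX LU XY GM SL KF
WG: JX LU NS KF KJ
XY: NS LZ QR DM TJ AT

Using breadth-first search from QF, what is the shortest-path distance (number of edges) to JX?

2

Level 0: QF
Level 1: BY, GM, LU
Level 2: DM, JX, KF, KJ, LI, LT, NS, QA, SL, TJ, WG
Level 3: AT, LZ, QR, XY
JX first appears at level 2.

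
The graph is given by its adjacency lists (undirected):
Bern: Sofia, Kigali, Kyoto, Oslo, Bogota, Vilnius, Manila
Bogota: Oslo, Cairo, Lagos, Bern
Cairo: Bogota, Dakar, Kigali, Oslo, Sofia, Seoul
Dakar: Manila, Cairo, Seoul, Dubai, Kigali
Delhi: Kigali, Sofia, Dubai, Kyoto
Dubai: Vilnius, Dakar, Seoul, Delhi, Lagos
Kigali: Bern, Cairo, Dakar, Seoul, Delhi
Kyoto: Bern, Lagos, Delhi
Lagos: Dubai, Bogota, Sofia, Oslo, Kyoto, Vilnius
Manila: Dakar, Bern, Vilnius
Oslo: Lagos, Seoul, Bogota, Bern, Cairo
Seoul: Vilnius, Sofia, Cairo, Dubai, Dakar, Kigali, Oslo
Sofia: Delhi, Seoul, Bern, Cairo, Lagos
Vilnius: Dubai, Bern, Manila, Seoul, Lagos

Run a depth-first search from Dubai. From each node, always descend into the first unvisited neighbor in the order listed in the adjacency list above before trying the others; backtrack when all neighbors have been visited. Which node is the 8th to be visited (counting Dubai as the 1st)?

Bogota

Visit Dubai
Dubai → Vilnius
Vilnius → Bern
Bern → Sofia
Sofia → Delhi
Delhi → Kigali
Kigali → Cairo
Cairo → Bogota
Bogota → Oslo
Oslo → Lagos
Lagos → Kyoto
Oslo → Seoul
Seoul → Dakar
Dakar → Manila

Visit order: Dubai, Vilnius, Bern, Sofia, Delhi, Kigali, Cairo, Bogota, Oslo, Lagos, Kyoto, Seoul, Dakar, Manila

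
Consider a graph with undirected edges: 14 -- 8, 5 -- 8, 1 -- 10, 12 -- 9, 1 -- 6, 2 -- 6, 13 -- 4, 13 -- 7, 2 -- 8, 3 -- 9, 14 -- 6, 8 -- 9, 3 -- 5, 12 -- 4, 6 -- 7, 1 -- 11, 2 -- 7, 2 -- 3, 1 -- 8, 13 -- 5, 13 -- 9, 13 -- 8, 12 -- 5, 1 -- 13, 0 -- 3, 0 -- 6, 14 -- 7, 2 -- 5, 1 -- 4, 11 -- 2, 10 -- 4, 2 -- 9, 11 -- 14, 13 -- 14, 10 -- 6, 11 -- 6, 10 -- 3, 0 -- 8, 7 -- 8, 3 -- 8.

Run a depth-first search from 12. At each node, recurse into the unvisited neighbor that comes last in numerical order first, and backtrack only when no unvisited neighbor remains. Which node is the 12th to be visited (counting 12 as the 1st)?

2

Visit 12
12 → 9
9 → 13
13 → 14
14 → 11
11 → 6
6 → 10
10 → 4
4 → 1
1 → 8
8 → 7
7 → 2
2 → 5
5 → 3
3 → 0

Visit order: 12, 9, 13, 14, 11, 6, 10, 4, 1, 8, 7, 2, 5, 3, 0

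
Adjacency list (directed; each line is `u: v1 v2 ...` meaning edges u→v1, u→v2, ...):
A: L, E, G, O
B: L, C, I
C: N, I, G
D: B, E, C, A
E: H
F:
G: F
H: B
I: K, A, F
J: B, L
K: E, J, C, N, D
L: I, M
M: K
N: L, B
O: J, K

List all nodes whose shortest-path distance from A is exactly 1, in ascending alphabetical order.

E, G, L, O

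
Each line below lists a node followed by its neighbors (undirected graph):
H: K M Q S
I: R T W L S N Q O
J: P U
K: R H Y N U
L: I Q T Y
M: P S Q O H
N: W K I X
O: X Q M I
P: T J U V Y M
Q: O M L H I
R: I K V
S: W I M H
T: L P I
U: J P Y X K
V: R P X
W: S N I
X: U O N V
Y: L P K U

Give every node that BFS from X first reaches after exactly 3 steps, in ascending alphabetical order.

H, L, S, T

Level 0: X
Level 1: N, O, U, V
Level 2: I, J, K, M, P, Q, R, W, Y
Level 3: H, L, S, T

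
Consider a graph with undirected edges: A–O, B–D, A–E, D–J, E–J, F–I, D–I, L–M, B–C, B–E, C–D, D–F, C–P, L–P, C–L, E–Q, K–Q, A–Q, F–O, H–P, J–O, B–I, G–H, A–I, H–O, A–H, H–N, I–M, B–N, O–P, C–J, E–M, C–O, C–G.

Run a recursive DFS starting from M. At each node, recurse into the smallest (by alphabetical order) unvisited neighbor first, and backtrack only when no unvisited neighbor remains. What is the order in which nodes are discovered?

M -> E -> A -> H -> G -> C -> B -> D -> F -> I -> O -> J -> P -> L -> N -> Q -> K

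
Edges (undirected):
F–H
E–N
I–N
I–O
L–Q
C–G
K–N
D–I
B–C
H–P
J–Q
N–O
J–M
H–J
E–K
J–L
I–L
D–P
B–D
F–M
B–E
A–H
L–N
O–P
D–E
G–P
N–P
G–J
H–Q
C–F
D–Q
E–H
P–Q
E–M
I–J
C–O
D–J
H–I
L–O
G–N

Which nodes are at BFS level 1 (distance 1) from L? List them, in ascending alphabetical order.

Level 0: L
Level 1: I, J, N, O, Q
Level 2: C, D, E, G, H, K, M, P
Level 3: A, B, F

I, J, N, O, Q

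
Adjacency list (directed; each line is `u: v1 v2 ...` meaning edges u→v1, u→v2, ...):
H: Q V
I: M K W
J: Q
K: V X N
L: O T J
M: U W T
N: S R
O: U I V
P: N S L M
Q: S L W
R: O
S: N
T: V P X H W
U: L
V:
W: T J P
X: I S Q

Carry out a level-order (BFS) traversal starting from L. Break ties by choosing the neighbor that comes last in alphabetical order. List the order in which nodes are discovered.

Visit L; enqueue T, O, J → queue [T, O, J]
Visit T; enqueue X, W, V, P, H → queue [O, J, X, W, V, P, H]
Visit O; enqueue U, I → queue [J, X, W, V, P, H, U, I]
Visit J; enqueue Q → queue [X, W, V, P, H, U, I, Q]
Visit X; enqueue S → queue [W, V, P, H, U, I, Q, S]
Visit W → queue [V, P, H, U, I, Q, S]
Visit V → queue [P, H, U, I, Q, S]
Visit P; enqueue N, M → queue [H, U, I, Q, S, N, M]
Visit H → queue [U, I, Q, S, N, M]
Visit U → queue [I, Q, S, N, M]
Visit I; enqueue K → queue [Q, S, N, M, K]
Visit Q → queue [S, N, M, K]
Visit S → queue [N, M, K]
Visit N; enqueue R → queue [M, K, R]
Visit M → queue [K, R]
Visit K → queue [R]
Visit R → queue []

L T O J X W V P H U I Q S N M K R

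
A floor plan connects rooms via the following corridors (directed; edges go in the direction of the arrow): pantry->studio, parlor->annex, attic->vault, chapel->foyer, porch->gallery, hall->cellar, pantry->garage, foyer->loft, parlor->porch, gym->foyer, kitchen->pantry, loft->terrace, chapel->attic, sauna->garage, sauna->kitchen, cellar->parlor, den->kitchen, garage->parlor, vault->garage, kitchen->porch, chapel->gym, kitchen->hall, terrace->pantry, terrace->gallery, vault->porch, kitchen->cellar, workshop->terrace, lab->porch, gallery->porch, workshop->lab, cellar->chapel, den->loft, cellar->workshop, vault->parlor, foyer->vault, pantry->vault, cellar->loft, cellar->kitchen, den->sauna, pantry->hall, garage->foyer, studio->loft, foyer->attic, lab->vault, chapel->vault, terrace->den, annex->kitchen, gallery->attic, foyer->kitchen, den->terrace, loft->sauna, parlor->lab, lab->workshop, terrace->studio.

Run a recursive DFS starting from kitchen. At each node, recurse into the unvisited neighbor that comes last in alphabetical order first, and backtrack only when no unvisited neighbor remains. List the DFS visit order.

kitchen, porch, gallery, attic, vault, parlor, lab, workshop, terrace, studio, loft, sauna, garage, foyer, pantry, hall, cellar, chapel, gym, den, annex

Visit kitchen
kitchen → porch
porch → gallery
gallery → attic
attic → vault
vault → parlor
parlor → lab
lab → workshop
workshop → terrace
terrace → studio
studio → loft
loft → sauna
sauna → garage
garage → foyer
terrace → pantry
pantry → hall
hall → cellar
cellar → chapel
chapel → gym
terrace → den
parlor → annex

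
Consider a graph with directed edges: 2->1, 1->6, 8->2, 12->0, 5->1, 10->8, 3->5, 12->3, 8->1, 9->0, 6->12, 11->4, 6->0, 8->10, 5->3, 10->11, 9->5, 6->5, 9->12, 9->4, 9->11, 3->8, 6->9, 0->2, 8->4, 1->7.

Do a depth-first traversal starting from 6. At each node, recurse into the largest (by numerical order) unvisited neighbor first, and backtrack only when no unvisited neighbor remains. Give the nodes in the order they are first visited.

6 12 3 8 10 11 4 2 1 7 5 0 9

Visit 6
6 → 12
12 → 3
3 → 8
8 → 10
10 → 11
11 → 4
8 → 2
2 → 1
1 → 7
3 → 5
12 → 0
6 → 9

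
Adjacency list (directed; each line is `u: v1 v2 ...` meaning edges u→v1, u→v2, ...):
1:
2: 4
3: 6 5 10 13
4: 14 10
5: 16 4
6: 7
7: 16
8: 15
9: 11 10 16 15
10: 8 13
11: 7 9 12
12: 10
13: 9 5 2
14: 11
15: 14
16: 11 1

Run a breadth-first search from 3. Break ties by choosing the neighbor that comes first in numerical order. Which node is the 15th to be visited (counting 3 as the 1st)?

Visit 3; enqueue 5, 6, 10, 13 → queue [5, 6, 10, 13]
Visit 5; enqueue 4, 16 → queue [6, 10, 13, 4, 16]
Visit 6; enqueue 7 → queue [10, 13, 4, 16, 7]
Visit 10; enqueue 8 → queue [13, 4, 16, 7, 8]
Visit 13; enqueue 2, 9 → queue [4, 16, 7, 8, 2, 9]
Visit 4; enqueue 14 → queue [16, 7, 8, 2, 9, 14]
Visit 16; enqueue 1, 11 → queue [7, 8, 2, 9, 14, 1, 11]
Visit 7 → queue [8, 2, 9, 14, 1, 11]
Visit 8; enqueue 15 → queue [2, 9, 14, 1, 11, 15]
Visit 2 → queue [9, 14, 1, 11, 15]
Visit 9 → queue [14, 1, 11, 15]
Visit 14 → queue [1, 11, 15]
Visit 1 → queue [11, 15]
Visit 11; enqueue 12 → queue [15, 12]
Visit 15 → queue [12]
Visit 12 → queue []

Visit order: 3, 5, 6, 10, 13, 4, 16, 7, 8, 2, 9, 14, 1, 11, 15, 12

15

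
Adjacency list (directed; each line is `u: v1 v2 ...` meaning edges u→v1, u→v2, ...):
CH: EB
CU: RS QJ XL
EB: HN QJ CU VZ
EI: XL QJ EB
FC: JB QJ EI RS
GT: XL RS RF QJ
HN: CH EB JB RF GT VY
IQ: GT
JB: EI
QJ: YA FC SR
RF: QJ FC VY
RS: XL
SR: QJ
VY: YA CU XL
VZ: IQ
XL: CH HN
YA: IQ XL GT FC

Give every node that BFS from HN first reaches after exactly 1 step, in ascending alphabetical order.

CH, EB, GT, JB, RF, VY

Level 0: HN
Level 1: CH, EB, GT, JB, RF, VY
Level 2: CU, EI, FC, QJ, RS, VZ, XL, YA
Level 3: IQ, SR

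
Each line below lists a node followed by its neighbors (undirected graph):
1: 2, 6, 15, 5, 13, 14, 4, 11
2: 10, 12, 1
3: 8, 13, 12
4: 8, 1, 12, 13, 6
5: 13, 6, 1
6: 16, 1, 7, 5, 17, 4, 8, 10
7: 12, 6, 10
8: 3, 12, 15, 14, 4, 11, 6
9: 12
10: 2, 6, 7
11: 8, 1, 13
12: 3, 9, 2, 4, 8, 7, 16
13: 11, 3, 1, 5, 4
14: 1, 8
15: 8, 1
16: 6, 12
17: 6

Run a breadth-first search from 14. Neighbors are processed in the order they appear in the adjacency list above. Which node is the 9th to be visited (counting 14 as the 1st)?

4

Visit 14; enqueue 1, 8 → queue [1, 8]
Visit 1; enqueue 2, 6, 15, 5, 13, 4, 11 → queue [8, 2, 6, 15, 5, 13, 4, 11]
Visit 8; enqueue 3, 12 → queue [2, 6, 15, 5, 13, 4, 11, 3, 12]
Visit 2; enqueue 10 → queue [6, 15, 5, 13, 4, 11, 3, 12, 10]
Visit 6; enqueue 16, 7, 17 → queue [15, 5, 13, 4, 11, 3, 12, 10, 16, 7, 17]
Visit 15 → queue [5, 13, 4, 11, 3, 12, 10, 16, 7, 17]
Visit 5 → queue [13, 4, 11, 3, 12, 10, 16, 7, 17]
Visit 13 → queue [4, 11, 3, 12, 10, 16, 7, 17]
Visit 4 → queue [11, 3, 12, 10, 16, 7, 17]
Visit 11 → queue [3, 12, 10, 16, 7, 17]
Visit 3 → queue [12, 10, 16, 7, 17]
Visit 12; enqueue 9 → queue [10, 16, 7, 17, 9]
Visit 10 → queue [16, 7, 17, 9]
Visit 16 → queue [7, 17, 9]
Visit 7 → queue [17, 9]
Visit 17 → queue [9]
Visit 9 → queue []

Visit order: 14, 1, 8, 2, 6, 15, 5, 13, 4, 11, 3, 12, 10, 16, 7, 17, 9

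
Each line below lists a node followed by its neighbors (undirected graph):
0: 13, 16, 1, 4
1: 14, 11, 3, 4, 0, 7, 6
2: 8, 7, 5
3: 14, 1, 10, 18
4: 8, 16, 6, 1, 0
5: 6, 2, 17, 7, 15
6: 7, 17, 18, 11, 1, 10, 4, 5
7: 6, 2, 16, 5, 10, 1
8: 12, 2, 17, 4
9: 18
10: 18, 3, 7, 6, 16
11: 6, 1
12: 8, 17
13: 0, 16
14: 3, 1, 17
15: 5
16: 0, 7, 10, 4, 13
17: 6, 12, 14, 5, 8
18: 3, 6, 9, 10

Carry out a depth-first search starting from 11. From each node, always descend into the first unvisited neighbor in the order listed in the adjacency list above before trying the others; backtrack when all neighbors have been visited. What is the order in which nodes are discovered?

11 -> 6 -> 7 -> 2 -> 8 -> 12 -> 17 -> 14 -> 3 -> 1 -> 4 -> 16 -> 0 -> 13 -> 10 -> 18 -> 9 -> 5 -> 15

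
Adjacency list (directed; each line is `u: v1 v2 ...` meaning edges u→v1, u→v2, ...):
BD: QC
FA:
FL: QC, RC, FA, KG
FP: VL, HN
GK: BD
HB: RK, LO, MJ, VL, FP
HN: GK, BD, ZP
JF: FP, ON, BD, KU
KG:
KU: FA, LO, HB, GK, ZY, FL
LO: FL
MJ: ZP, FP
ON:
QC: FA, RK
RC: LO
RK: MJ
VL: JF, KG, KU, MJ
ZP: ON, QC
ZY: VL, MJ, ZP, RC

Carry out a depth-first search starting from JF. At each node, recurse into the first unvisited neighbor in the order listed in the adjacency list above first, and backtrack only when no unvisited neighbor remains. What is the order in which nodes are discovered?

Visit JF
JF → FP
FP → VL
VL → KG
VL → KU
KU → FA
KU → LO
LO → FL
FL → QC
QC → RK
RK → MJ
MJ → ZP
ZP → ON
FL → RC
KU → HB
KU → GK
GK → BD
KU → ZY
FP → HN

JF, FP, VL, KG, KU, FA, LO, FL, QC, RK, MJ, ZP, ON, RC, HB, GK, BD, ZY, HN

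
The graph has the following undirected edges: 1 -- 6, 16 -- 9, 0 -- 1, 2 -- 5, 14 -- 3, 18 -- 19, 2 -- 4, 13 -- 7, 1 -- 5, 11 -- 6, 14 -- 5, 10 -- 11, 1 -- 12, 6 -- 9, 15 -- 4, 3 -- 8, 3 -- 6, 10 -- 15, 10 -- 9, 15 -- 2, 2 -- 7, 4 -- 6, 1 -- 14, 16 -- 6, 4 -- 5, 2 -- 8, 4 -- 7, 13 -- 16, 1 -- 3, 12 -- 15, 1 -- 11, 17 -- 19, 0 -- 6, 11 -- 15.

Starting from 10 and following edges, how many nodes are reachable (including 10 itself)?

17

BFS from 10 visits: 10, 9, 11, 15, 6, 16, 1, 2, 4, 12, 0, 3, 13, 5, 14, 7, 8
Reachable nodes: 17 of 20 total.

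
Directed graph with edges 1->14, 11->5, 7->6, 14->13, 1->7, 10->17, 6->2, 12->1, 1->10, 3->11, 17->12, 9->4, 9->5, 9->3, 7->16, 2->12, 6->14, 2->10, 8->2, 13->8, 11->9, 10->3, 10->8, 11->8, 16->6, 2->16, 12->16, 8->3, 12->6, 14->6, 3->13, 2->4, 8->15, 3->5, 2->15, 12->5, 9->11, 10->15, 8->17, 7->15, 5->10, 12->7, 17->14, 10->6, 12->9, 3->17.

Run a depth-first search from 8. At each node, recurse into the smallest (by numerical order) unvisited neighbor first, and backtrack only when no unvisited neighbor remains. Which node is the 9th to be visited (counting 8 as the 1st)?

Visit 8
8 → 2
2 → 4
2 → 10
10 → 3
3 → 5
3 → 11
11 → 9
3 → 13
3 → 17
17 → 12
12 → 1
1 → 7
7 → 6
6 → 14
7 → 15
7 → 16

Visit order: 8, 2, 4, 10, 3, 5, 11, 9, 13, 17, 12, 1, 7, 6, 14, 15, 16

13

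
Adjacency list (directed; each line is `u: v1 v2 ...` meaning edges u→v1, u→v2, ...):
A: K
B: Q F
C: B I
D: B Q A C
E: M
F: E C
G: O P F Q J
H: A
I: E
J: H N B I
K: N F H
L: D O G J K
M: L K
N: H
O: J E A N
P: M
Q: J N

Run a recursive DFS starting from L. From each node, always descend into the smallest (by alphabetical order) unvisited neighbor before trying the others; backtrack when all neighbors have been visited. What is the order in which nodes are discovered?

L, D, A, K, F, C, B, Q, J, H, I, E, M, N, G, O, P

Visit L
L → D
D → A
A → K
K → F
F → C
C → B
B → Q
Q → J
J → H
J → I
I → E
E → M
J → N
L → G
G → O
G → P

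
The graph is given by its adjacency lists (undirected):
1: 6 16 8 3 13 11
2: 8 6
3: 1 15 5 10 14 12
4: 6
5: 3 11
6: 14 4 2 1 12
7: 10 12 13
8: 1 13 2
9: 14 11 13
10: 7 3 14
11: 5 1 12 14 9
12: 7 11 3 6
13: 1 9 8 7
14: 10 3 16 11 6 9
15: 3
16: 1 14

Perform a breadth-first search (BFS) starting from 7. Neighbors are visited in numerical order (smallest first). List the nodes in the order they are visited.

Visit 7; enqueue 10, 12, 13 → queue [10, 12, 13]
Visit 10; enqueue 3, 14 → queue [12, 13, 3, 14]
Visit 12; enqueue 6, 11 → queue [13, 3, 14, 6, 11]
Visit 13; enqueue 1, 8, 9 → queue [3, 14, 6, 11, 1, 8, 9]
Visit 3; enqueue 5, 15 → queue [14, 6, 11, 1, 8, 9, 5, 15]
Visit 14; enqueue 16 → queue [6, 11, 1, 8, 9, 5, 15, 16]
Visit 6; enqueue 2, 4 → queue [11, 1, 8, 9, 5, 15, 16, 2, 4]
Visit 11 → queue [1, 8, 9, 5, 15, 16, 2, 4]
Visit 1 → queue [8, 9, 5, 15, 16, 2, 4]
Visit 8 → queue [9, 5, 15, 16, 2, 4]
Visit 9 → queue [5, 15, 16, 2, 4]
Visit 5 → queue [15, 16, 2, 4]
Visit 15 → queue [16, 2, 4]
Visit 16 → queue [2, 4]
Visit 2 → queue [4]
Visit 4 → queue []

7 10 12 13 3 14 6 11 1 8 9 5 15 16 2 4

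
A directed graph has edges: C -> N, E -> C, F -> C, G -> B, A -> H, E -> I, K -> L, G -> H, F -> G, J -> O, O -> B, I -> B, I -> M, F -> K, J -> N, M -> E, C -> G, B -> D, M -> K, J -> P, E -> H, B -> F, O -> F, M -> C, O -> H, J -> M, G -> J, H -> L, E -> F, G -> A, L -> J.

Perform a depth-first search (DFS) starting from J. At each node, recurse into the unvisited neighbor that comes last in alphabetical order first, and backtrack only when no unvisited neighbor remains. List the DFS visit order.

J P O H L F K G B D A C N M E I

Visit J
J → P
J → O
O → H
H → L
O → F
F → K
F → G
G → B
B → D
G → A
F → C
C → N
J → M
M → E
E → I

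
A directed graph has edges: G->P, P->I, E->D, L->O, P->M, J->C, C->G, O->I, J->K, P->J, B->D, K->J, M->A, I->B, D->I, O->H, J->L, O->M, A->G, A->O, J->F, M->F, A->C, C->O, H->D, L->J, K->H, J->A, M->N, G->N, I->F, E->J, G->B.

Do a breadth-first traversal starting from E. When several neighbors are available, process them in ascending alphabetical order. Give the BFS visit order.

E, D, J, I, A, C, F, K, L, B, G, O, H, N, P, M

Visit E; enqueue D, J → queue [D, J]
Visit D; enqueue I → queue [J, I]
Visit J; enqueue A, C, F, K, L → queue [I, A, C, F, K, L]
Visit I; enqueue B → queue [A, C, F, K, L, B]
Visit A; enqueue G, O → queue [C, F, K, L, B, G, O]
Visit C → queue [F, K, L, B, G, O]
Visit F → queue [K, L, B, G, O]
Visit K; enqueue H → queue [L, B, G, O, H]
Visit L → queue [B, G, O, H]
Visit B → queue [G, O, H]
Visit G; enqueue N, P → queue [O, H, N, P]
Visit O; enqueue M → queue [H, N, P, M]
Visit H → queue [N, P, M]
Visit N → queue [P, M]
Visit P → queue [M]
Visit M → queue []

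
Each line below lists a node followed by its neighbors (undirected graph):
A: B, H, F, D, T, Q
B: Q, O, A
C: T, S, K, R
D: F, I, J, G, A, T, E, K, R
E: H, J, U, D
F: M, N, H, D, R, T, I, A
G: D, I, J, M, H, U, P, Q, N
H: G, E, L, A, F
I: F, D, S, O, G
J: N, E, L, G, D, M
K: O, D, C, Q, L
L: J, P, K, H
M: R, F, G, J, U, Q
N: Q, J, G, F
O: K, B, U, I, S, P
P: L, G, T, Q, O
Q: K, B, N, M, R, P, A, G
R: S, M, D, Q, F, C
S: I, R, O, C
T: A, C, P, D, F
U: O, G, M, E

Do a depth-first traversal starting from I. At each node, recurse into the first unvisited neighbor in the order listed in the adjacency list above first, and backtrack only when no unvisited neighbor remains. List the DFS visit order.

I, F, M, R, S, O, K, D, J, N, Q, B, A, H, G, U, E, P, L, T, C

Visit I
I → F
F → M
M → R
R → S
S → O
O → K
K → D
D → J
J → N
N → Q
Q → B
B → A
A → H
H → G
G → U
U → E
G → P
P → L
P → T
T → C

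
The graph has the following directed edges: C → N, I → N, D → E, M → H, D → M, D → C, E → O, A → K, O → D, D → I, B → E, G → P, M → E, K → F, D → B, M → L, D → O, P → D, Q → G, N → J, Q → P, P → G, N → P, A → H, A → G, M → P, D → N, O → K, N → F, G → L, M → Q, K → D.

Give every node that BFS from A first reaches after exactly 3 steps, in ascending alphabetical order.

B, C, E, I, M, N, O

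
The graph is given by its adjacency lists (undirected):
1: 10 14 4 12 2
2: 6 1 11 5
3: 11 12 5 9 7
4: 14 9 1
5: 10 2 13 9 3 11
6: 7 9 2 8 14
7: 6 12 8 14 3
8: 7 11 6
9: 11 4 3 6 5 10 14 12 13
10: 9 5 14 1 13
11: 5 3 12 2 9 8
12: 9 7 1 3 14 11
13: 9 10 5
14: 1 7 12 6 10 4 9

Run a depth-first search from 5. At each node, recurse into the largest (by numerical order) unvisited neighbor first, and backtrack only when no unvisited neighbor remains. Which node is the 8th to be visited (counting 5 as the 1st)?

Visit 5
5 → 13
13 → 10
10 → 14
14 → 12
12 → 11
11 → 9
9 → 6
6 → 8
8 → 7
7 → 3
6 → 2
2 → 1
1 → 4

Visit order: 5, 13, 10, 14, 12, 11, 9, 6, 8, 7, 3, 2, 1, 4

6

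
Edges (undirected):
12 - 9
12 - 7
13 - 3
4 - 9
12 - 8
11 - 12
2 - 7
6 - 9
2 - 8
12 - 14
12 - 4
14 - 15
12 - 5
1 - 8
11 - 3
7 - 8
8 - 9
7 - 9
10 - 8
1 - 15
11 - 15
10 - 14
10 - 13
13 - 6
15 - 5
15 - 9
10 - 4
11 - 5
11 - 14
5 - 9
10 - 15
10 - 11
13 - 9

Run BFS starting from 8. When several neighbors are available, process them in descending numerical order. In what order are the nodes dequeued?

Visit 8; enqueue 12, 10, 9, 7, 2, 1 → queue [12, 10, 9, 7, 2, 1]
Visit 12; enqueue 14, 11, 5, 4 → queue [10, 9, 7, 2, 1, 14, 11, 5, 4]
Visit 10; enqueue 15, 13 → queue [9, 7, 2, 1, 14, 11, 5, 4, 15, 13]
Visit 9; enqueue 6 → queue [7, 2, 1, 14, 11, 5, 4, 15, 13, 6]
Visit 7 → queue [2, 1, 14, 11, 5, 4, 15, 13, 6]
Visit 2 → queue [1, 14, 11, 5, 4, 15, 13, 6]
Visit 1 → queue [14, 11, 5, 4, 15, 13, 6]
Visit 14 → queue [11, 5, 4, 15, 13, 6]
Visit 11; enqueue 3 → queue [5, 4, 15, 13, 6, 3]
Visit 5 → queue [4, 15, 13, 6, 3]
Visit 4 → queue [15, 13, 6, 3]
Visit 15 → queue [13, 6, 3]
Visit 13 → queue [6, 3]
Visit 6 → queue [3]
Visit 3 → queue []

8, 12, 10, 9, 7, 2, 1, 14, 11, 5, 4, 15, 13, 6, 3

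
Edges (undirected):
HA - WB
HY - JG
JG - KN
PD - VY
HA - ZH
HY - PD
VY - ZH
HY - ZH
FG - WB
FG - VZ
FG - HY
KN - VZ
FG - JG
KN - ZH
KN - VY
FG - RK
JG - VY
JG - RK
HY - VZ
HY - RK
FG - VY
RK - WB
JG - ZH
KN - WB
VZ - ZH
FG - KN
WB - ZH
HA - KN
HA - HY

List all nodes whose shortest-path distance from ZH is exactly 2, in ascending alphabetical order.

Level 0: ZH
Level 1: HA, HY, JG, KN, VY, VZ, WB
Level 2: FG, PD, RK

FG, PD, RK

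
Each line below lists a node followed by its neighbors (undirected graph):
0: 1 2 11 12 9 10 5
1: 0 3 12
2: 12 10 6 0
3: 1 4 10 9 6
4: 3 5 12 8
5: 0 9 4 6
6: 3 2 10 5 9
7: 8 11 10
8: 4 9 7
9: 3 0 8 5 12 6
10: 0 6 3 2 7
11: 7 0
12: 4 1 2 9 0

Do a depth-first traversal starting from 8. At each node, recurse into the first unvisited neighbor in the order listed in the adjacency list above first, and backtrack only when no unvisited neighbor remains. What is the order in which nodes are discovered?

8 -> 4 -> 3 -> 1 -> 0 -> 2 -> 12 -> 9 -> 5 -> 6 -> 10 -> 7 -> 11

Visit 8
8 → 4
4 → 3
3 → 1
1 → 0
0 → 2
2 → 12
12 → 9
9 → 5
5 → 6
6 → 10
10 → 7
7 → 11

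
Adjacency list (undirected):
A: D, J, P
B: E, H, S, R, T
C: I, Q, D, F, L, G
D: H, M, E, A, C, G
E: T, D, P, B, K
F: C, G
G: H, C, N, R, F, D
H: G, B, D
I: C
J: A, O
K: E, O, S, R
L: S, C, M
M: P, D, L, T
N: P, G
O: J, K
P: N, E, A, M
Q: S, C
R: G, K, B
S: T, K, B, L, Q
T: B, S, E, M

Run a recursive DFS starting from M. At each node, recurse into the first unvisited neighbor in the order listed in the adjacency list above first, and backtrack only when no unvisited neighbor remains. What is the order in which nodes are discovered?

M, P, N, G, H, B, E, T, S, K, O, J, A, D, C, I, Q, F, L, R

Visit M
M → P
P → N
N → G
G → H
H → B
B → E
E → T
T → S
S → K
K → O
O → J
J → A
A → D
D → C
C → I
C → Q
C → F
C → L
K → R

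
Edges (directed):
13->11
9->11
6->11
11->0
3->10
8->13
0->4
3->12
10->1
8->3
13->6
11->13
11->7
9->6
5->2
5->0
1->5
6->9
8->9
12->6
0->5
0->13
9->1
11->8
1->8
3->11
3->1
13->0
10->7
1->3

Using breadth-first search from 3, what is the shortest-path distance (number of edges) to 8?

2

Level 0: 3
Level 1: 1, 10, 11, 12
Level 2: 0, 5, 6, 7, 8, 13
Level 3: 2, 4, 9
8 first appears at level 2.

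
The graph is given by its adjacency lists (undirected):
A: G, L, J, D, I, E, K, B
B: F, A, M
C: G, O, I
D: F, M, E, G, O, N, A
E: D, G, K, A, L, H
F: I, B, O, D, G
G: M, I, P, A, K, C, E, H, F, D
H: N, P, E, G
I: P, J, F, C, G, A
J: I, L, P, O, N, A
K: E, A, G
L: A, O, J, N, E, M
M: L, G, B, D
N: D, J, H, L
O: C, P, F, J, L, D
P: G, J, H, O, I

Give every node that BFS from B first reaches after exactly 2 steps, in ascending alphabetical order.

D, E, G, I, J, K, L, O

Level 0: B
Level 1: A, F, M
Level 2: D, E, G, I, J, K, L, O
Level 3: C, H, N, P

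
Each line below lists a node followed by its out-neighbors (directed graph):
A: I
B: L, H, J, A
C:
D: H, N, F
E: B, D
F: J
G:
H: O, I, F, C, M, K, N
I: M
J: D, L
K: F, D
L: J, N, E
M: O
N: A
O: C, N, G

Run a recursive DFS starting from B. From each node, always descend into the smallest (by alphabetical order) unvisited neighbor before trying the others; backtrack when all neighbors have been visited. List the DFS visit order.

Visit B
B → A
A → I
I → M
M → O
O → C
O → G
O → N
B → H
H → F
F → J
J → D
J → L
L → E
H → K

B, A, I, M, O, C, G, N, H, F, J, D, L, E, K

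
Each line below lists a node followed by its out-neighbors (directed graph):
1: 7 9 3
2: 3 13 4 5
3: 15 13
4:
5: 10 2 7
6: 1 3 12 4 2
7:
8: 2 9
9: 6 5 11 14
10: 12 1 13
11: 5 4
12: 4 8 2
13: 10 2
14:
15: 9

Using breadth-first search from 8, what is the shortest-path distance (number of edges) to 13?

Level 0: 8
Level 1: 2, 9
Level 2: 3, 4, 5, 6, 11, 13, 14
Level 3: 1, 7, 10, 12, 15
13 first appears at level 2.

2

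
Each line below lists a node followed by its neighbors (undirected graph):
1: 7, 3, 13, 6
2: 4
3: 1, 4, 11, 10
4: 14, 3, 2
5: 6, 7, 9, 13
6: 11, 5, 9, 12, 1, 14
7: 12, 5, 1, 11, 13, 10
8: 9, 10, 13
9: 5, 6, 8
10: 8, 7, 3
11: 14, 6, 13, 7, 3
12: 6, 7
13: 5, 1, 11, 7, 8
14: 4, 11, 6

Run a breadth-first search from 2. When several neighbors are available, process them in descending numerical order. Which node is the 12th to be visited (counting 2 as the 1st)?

9

Visit 2; enqueue 4 → queue [4]
Visit 4; enqueue 14, 3 → queue [14, 3]
Visit 14; enqueue 11, 6 → queue [3, 11, 6]
Visit 3; enqueue 10, 1 → queue [11, 6, 10, 1]
Visit 11; enqueue 13, 7 → queue [6, 10, 1, 13, 7]
Visit 6; enqueue 12, 9, 5 → queue [10, 1, 13, 7, 12, 9, 5]
Visit 10; enqueue 8 → queue [1, 13, 7, 12, 9, 5, 8]
Visit 1 → queue [13, 7, 12, 9, 5, 8]
Visit 13 → queue [7, 12, 9, 5, 8]
Visit 7 → queue [12, 9, 5, 8]
Visit 12 → queue [9, 5, 8]
Visit 9 → queue [5, 8]
Visit 5 → queue [8]
Visit 8 → queue []

Visit order: 2, 4, 14, 3, 11, 6, 10, 1, 13, 7, 12, 9, 5, 8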